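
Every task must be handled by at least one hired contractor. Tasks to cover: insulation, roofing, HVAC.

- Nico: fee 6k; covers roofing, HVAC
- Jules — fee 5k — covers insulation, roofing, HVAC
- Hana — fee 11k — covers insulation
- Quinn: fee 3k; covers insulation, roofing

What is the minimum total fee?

The greedy cost-per-new-task heuristic would pick Quinn and Jules for 8, but a cheaper cover exists.
Jules alone covers insulation, roofing, HVAC — every task.
Total fee: 5.
No cover costs less than 5.

5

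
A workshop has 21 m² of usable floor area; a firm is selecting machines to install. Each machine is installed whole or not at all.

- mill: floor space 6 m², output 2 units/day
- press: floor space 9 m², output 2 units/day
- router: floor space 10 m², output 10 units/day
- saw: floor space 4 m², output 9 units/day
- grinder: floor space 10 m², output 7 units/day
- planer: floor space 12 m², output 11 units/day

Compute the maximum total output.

21

Treat it as a binary knapsack problem.
Take mill, router, and saw: floor space 6 + 10 + 4 = 20 ≤ 21, output 2 + 10 + 9 = 21.
No other feasible combination does better.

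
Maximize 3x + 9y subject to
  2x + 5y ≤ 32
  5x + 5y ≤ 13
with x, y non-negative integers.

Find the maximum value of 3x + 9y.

18

(x,y)=(0,2): 2·0+5·2=10≤32, 5·0+5·2=10≤13, objective 18.
(x,y)=(1,1): 2·1+5·1=7≤32, 5·1+5·1=10≤13, objective 12.
(x,y)=(0,1): 2·0+5·1=5≤32, 5·0+5·1=5≤13, objective 9.
The best lattice point is (0,2), giving 18.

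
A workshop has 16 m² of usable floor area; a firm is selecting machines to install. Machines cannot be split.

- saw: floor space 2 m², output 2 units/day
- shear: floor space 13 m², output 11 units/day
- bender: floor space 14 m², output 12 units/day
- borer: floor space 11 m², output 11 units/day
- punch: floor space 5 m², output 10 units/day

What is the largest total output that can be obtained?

borer + punch: floor space 11 + 5 = 16 ≤ 16, output 11 + 10 = 21.
saw + bender: floor space 2 + 14 = 16 ≤ 16, output 2 + 12 = 14.
saw + borer: floor space 2 + 11 = 13 ≤ 16, output 2 + 11 = 13.
Best is borer and punch with total output 21.

21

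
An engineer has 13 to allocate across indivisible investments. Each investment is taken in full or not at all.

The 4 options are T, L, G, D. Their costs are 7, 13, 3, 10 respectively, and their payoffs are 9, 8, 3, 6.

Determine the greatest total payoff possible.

12

T: cost 7 ≤ 13, payoff 9.
T + G: cost 7 + 3 = 10 ≤ 13, payoff 9 + 3 = 12.
G + D: cost 3 + 10 = 13 ≤ 13, payoff 3 + 6 = 9.
Best is T and G with total payoff 12.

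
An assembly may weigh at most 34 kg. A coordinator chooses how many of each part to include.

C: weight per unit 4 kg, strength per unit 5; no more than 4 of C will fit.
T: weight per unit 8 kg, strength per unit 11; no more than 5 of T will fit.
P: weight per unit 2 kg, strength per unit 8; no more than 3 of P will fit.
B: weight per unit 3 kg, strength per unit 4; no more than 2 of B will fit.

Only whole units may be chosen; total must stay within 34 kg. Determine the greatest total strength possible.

62

P has the best ratio (8/2); taking only P gives at most 3×8 = 24 (stopped by the supply cap of 3).
Mixing does better — 1×C, 3×T, and 3×P: weight 34 ≤ 34, strength 1·5 + 3·11 + 3·8 = 62.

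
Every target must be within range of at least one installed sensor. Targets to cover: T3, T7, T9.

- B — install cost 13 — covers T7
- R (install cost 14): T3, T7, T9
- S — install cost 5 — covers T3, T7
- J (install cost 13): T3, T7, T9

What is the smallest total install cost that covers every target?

13

The greedy cost-per-new-target heuristic would pick S and J for 18, but a cheaper cover exists.
J alone covers T3, T7, T9 — every target.
Total install cost: 13.
No cover costs less than 13.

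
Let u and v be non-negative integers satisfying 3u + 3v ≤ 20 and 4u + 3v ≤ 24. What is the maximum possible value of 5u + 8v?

The continuous relaxation peaks at (0, 6.67) with value 53.33; rounding to a feasible lattice point costs some objective.
(u,v)=(0,6): 3·0+3·6=18≤20, 4·0+3·6=18≤24, objective 48.
(u,v)=(1,5): 3·1+3·5=18≤20, 4·1+3·5=19≤24, objective 45.
(u,v)=(0,5): 3·0+3·5=15≤20, 4·0+3·5=15≤24, objective 40.
No feasible integer point exceeds 48.

48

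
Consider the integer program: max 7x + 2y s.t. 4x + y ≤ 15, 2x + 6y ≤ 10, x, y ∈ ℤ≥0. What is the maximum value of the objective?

(x,y)=(3,0): 4·3+1·0=12≤15, 2·3+6·0=6≤10, objective 21.
(x,y)=(2,1): 4·2+1·1=9≤15, 2·2+6·1=10≤10, objective 16.
(x,y)=(2,0): 4·2+1·0=8≤15, 2·2+6·0=4≤10, objective 14.
The best lattice point is (3,0), giving 21.

21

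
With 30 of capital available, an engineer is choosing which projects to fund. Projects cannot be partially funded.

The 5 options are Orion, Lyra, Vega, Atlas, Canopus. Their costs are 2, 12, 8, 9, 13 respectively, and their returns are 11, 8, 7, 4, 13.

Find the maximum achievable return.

32

Orion + Lyra + Canopus: cost 2 + 12 + 13 = 27 ≤ 30, return 11 + 8 + 13 = 32.
Orion + Atlas + Canopus: cost 2 + 9 + 13 = 24 ≤ 30, return 11 + 4 + 13 = 28.
Orion + Vega + Canopus: cost 2 + 8 + 13 = 23 ≤ 30, return 11 + 7 + 13 = 31.
Best is Orion, Lyra, and Canopus with total return 32.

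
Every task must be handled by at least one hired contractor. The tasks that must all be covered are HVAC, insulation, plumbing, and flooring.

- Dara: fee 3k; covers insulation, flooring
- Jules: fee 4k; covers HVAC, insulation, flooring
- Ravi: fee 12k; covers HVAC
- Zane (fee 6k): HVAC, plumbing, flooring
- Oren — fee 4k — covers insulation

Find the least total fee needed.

The greedy cost-per-new-task heuristic would pick Jules and Zane for 10, but a cheaper cover exists.
Choose Dara and Zane: together they cover HVAC, insulation, plumbing, flooring — every task.
Total fee: 3 + 6 = 9.
No cover costs less than 9.

9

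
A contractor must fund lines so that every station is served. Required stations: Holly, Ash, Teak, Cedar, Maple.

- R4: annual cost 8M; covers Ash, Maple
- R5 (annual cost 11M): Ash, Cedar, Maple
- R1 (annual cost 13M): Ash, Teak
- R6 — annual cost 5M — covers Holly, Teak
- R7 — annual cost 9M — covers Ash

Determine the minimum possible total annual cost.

This is a weighted set-cover instance.
Choose R5 and R6: together they cover Holly, Ash, Teak, Cedar, Maple — every station.
Total annual cost: 11 + 5 = 16.
No cover costs less than 16.

16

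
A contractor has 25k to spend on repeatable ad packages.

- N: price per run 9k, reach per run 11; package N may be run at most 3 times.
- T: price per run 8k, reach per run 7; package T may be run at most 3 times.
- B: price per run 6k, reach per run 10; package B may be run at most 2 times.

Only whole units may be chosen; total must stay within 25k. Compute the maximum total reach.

This is a bounded integer knapsack.
1×N and 2×B: price 21 ≤ 25, reach 1·11 + 2·10 = 31.
2×N and 1×B: price 24 ≤ 25, reach 2·11 + 1·10 = 32.
Best is 32.

32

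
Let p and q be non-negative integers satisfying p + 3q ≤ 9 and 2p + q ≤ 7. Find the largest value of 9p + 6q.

33

The continuous relaxation peaks at (2.4, 2.2) with value 34.80; rounding to a feasible lattice point costs some objective.
(p,q)=(3,1): 1·3+3·1=6≤9, 2·3+1·1=7≤7, objective 33.
(p,q)=(2,2): 1·2+3·2=8≤9, 2·2+1·2=6≤7, objective 30.
(p,q)=(3,0): 1·3+3·0=3≤9, 2·3+1·0=6≤7, objective 27.
Maximum is 33 at (p,q)=(3,1).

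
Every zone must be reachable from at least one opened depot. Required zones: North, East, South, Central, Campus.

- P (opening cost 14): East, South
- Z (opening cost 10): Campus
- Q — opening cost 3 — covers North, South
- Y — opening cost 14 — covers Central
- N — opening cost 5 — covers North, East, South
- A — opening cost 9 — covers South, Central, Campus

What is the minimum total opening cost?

14

Choose N and A: together they cover North, East, South, Central, Campus — every zone.
Total opening cost: 5 + 9 = 14.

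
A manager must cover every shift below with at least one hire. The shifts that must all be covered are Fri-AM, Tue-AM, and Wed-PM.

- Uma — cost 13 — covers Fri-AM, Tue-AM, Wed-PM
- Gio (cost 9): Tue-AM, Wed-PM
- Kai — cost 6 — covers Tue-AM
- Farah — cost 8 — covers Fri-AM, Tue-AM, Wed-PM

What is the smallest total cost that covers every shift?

8

Farah alone covers Fri-AM, Tue-AM, Wed-PM — every shift.
Total cost: 8.
No cover costs less than 8.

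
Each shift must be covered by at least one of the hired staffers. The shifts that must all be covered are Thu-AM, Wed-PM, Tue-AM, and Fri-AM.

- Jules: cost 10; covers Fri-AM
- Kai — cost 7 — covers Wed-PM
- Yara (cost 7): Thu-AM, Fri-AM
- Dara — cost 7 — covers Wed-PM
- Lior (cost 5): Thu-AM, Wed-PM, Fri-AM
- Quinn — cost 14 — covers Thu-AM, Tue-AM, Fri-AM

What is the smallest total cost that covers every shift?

19

This is a weighted set-cover instance.
Choose Lior and Quinn: together they cover Thu-AM, Wed-PM, Tue-AM, Fri-AM — every shift.
Total cost: 5 + 14 = 19.
No cover costs less than 19.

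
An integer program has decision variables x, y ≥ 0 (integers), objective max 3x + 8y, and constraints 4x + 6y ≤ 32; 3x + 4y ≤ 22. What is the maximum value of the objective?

(x,y)=(0,5): 4·0+6·5=30≤32, 3·0+4·5=20≤22, objective 40.
(x,y)=(1,4): 4·1+6·4=28≤32, 3·1+4·4=19≤22, objective 35.
No feasible integer point exceeds 40.

40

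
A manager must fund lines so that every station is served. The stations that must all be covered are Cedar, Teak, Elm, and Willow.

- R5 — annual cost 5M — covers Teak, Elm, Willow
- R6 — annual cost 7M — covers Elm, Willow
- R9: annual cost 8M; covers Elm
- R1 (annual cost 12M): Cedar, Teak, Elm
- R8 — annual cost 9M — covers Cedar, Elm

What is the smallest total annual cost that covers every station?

14

Choose R5 and R8: together they cover Cedar, Teak, Elm, Willow — every station.
Total annual cost: 5 + 9 = 14.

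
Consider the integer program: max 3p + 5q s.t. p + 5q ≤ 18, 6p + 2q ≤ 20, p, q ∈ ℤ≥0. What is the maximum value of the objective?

Relaxing integrality, the LP optimum is 22.57 at (p,q) = (2.29, 3.14), which is not an integer point.
(p,q)=(2,3): 1·2+5·3=17≤18, 6·2+2·3=18≤20, objective 21.
(p,q)=(1,3): 1·1+5·3=16≤18, 6·1+2·3=12≤20, objective 18.
(p,q)=(2,2): 1·2+5·2=12≤18, 6·2+2·2=16≤20, objective 16.
(p,q)=(1,2): 1·1+5·2=11≤18, 6·1+2·2=10≤20, objective 13.
No feasible integer point exceeds 21.

21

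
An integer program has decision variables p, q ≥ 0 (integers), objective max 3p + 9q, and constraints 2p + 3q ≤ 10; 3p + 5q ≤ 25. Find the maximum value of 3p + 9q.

(p,q)=(0,3): 2·0+3·3=9≤10, 3·0+5·3=15≤25, objective 27.
(p,q)=(1,2): 2·1+3·2=8≤10, 3·1+5·2=13≤25, objective 21.
(p,q)=(0,2): 2·0+3·2=6≤10, 3·0+5·2=10≤25, objective 18.
Maximum is 27 at (p,q)=(0,3).

27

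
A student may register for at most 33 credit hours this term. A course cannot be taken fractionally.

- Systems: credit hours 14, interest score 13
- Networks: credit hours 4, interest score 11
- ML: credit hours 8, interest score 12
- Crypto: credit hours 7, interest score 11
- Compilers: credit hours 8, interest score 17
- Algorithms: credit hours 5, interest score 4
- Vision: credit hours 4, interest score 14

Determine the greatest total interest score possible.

ML + Crypto + Compilers + Algorithms + Vision: credit hours 8 + 7 + 8 + 5 + 4 = 32 ≤ 33, interest score 12 + 11 + 17 + 4 + 14 = 58.
Networks + ML + Compilers + Algorithms + Vision: credit hours 4 + 8 + 8 + 5 + 4 = 29 ≤ 33, interest score 11 + 12 + 17 + 4 + 14 = 58.
Networks + ML + Crypto + Compilers + Vision: credit hours 4 + 8 + 7 + 8 + 4 = 31 ≤ 33, interest score 11 + 12 + 11 + 17 + 14 = 65.
Best is Networks, ML, Crypto, Compilers, and Vision with total interest score 65.

65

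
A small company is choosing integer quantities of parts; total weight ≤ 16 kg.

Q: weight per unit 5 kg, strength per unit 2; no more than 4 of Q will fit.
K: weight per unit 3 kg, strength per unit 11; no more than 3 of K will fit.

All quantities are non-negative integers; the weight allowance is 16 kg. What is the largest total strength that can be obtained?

35

3×K: weight 9 ≤ 16, strength 3·11 = 33.
1×Q and 3×K: weight 14 ≤ 16, strength 1·2 + 3·11 = 35.
Best is 35.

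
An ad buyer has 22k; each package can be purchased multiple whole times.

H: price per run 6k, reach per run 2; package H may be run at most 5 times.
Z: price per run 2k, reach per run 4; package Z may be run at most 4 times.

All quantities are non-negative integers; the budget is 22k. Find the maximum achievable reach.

20

2×H and 4×Z: price 20 ≤ 22, reach 2·2 + 4·4 = 20.
1×H and 4×Z: price 14 ≤ 22, reach 1·2 + 4·4 = 18.
Best is 20.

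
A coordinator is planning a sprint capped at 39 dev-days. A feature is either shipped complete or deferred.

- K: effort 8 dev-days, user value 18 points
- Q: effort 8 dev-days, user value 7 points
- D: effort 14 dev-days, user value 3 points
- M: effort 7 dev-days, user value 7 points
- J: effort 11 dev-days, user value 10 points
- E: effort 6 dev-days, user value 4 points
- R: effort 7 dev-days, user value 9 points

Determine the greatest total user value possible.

48

Allowing fractional choices, the relaxed optimum would be about 49.2, but features are indivisible.
K + Q + M + E + R: effort 8 + 8 + 7 + 6 + 7 = 36 ≤ 39, user value 18 + 7 + 7 + 4 + 9 = 45.
K + M + J + E + R: effort 8 + 7 + 11 + 6 + 7 = 39 ≤ 39, user value 18 + 7 + 10 + 4 + 9 = 48.
Best is K, M, J, E, and R with total user value 48.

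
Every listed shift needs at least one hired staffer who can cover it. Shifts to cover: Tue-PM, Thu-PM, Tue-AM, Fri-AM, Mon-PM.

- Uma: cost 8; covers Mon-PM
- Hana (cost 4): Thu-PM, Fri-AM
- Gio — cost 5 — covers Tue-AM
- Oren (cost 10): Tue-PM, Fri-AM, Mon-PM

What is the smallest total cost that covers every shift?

19

Choose Hana, Gio, and Oren: together they cover Tue-PM, Thu-PM, Tue-AM, Fri-AM, Mon-PM — every shift.
Total cost: 4 + 5 + 10 = 19.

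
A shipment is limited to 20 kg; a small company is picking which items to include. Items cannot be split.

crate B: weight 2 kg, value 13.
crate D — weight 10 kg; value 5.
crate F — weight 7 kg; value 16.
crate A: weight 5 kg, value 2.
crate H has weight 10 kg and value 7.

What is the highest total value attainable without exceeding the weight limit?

36

Allowing fractional choices, the relaxed optimum would be about 36.5, but items are indivisible.
crate B + crate F + crate H: weight 2 + 7 + 10 = 19 ≤ 20, value 13 + 16 + 7 = 36.
crate B + crate D + crate F: weight 2 + 10 + 7 = 19 ≤ 20, value 13 + 5 + 16 = 34.
Best is crate B, crate F, and crate H with total value 36.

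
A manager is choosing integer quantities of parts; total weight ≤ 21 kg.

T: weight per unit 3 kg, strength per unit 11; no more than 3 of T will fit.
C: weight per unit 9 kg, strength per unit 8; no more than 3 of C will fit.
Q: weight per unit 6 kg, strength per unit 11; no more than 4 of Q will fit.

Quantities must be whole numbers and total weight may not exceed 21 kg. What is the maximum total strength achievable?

This is a bounded integer knapsack.
T has the best ratio (11/3); taking only T gives at most 3×11 = 33 (stopped by the supply cap of 3).
Mixing does better — 3×T and 2×Q: weight 21 ≤ 21, strength 3·11 + 2·11 = 55.

55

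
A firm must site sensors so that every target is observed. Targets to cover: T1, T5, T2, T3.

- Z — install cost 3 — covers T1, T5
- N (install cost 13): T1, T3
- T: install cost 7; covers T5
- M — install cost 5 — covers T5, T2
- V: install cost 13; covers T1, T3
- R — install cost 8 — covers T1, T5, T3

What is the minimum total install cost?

13

The greedy cost-per-new-target heuristic would pick Z, M, and R for 16, but a cheaper cover exists.
Choose M and R: together they cover T1, T5, T2, T3 — every target.
Total install cost: 5 + 8 = 13.
No cover costs less than 13.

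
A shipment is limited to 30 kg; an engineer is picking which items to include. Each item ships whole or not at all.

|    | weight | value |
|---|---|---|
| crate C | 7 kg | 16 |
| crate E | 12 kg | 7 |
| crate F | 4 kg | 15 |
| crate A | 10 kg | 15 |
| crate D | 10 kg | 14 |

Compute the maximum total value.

46

Allowing fractional choices, the relaxed optimum would be about 58.6, but items are indivisible.
crate C + crate A + crate D: weight 7 + 10 + 10 = 27 ≤ 30, value 16 + 15 + 14 = 45.
crate C + crate F + crate A: weight 7 + 4 + 10 = 21 ≤ 30, value 16 + 15 + 15 = 46.
crate C + crate F + crate D: weight 7 + 4 + 10 = 21 ≤ 30, value 16 + 15 + 14 = 45.
Best is crate C, crate F, and crate A with total value 46.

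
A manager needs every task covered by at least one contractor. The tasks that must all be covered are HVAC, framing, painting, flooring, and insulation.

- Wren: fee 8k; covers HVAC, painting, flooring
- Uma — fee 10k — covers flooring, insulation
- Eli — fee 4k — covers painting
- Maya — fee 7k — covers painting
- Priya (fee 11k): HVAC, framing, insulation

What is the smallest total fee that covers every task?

19

Choose Wren and Priya: together they cover HVAC, framing, painting, flooring, insulation — every task.
Total fee: 8 + 11 = 19.
No cover costs less than 19.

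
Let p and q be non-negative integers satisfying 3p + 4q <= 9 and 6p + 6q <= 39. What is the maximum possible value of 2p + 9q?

The continuous relaxation peaks at (0, 2.25) with value 20.25; rounding to a feasible lattice point costs some objective.
(p,q)=(0,2): 3·0+4·2=8≤9, 6·0+6·2=12≤39, objective 18.
(p,q)=(1,1): 3·1+4·1=7≤9, 6·1+6·1=12≤39, objective 11.
(p,q)=(0,1): 3·0+4·1=4≤9, 6·0+6·1=6≤39, objective 9.
Maximum is 18 at (p,q)=(0,2).

18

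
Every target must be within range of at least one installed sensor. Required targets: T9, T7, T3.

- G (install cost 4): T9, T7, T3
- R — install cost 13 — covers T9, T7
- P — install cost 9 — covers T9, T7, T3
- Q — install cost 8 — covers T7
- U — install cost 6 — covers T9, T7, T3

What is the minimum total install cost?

4

G alone covers T9, T7, T3 — every target.
Total install cost: 4.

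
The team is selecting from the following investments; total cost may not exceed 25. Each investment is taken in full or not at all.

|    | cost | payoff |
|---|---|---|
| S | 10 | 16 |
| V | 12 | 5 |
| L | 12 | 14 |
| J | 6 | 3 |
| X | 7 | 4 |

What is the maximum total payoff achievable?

Take S and L: cost 10 + 12 = 22 ≤ 25, payoff 16 + 14 = 30.
No other feasible combination does better.

30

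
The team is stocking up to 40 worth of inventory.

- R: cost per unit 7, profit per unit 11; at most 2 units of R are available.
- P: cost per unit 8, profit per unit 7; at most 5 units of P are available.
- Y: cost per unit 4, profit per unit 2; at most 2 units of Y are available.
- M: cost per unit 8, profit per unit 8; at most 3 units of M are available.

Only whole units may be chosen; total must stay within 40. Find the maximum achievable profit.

Take 2×R and 3×M: cost 38 ≤ 40, profit 2·11 + 3·8 = 46.
R has the best ratio (11/7) and is taken to its limit of 2; remaining capacity is filled optimally with the others.

46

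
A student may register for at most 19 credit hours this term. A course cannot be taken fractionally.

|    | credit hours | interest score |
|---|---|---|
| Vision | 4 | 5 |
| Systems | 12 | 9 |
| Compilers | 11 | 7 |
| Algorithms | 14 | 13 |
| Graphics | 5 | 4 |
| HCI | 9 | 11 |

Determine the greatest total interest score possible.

Vision + Algorithms: credit hours 4 + 14 = 18 ≤ 19, interest score 5 + 13 = 18.
Vision + Graphics + HCI: credit hours 4 + 5 + 9 = 18 ≤ 19, interest score 5 + 4 + 11 = 20.
Best is Vision, Graphics, and HCI with total interest score 20.

20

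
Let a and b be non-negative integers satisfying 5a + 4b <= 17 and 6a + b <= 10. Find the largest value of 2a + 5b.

(a,b)=(0,4): 5·0+4·4=16≤17, 6·0+1·4=4≤10, objective 20.
(a,b)=(1,3): 5·1+4·3=17≤17, 6·1+1·3=9≤10, objective 17.
(a,b)=(0,3): 5·0+4·3=12≤17, 6·0+1·3=3≤10, objective 15.
Maximum is 20 at (a,b)=(0,4).

20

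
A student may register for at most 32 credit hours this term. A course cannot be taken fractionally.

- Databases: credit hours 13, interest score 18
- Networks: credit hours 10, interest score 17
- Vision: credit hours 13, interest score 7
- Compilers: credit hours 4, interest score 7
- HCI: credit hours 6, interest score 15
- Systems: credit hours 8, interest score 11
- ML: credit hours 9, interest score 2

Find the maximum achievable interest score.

This is an integer program with binary decision variables.
Allowing fractional choices, the relaxed optimum would be about 55.6, but courses are indivisible.
Databases + Networks + HCI: credit hours 13 + 10 + 6 = 29 ≤ 32, interest score 18 + 17 + 15 = 50.
Databases + Compilers + HCI + Systems: credit hours 13 + 4 + 6 + 8 = 31 ≤ 32, interest score 18 + 7 + 15 + 11 = 51.
Networks + Compilers + HCI + Systems: credit hours 10 + 4 + 6 + 8 = 28 ≤ 32, interest score 17 + 7 + 15 + 11 = 50.
Best is Databases, Compilers, HCI, and Systems with total interest score 51.

51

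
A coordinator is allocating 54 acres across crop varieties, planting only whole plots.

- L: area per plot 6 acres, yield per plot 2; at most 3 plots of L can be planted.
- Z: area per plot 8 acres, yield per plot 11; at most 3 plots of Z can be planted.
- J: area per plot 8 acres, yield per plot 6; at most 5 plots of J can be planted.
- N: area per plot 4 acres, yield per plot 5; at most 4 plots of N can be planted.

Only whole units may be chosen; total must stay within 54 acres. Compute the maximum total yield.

Z has the best ratio (11/8); taking only Z gives at most 3×11 = 33 (stopped by the supply cap of 3).
Mixing does better — 1×L, 3×Z, 1×J, and 4×N: area 54 ≤ 54, yield 1·2 + 3·11 + 1·6 + 4·5 = 61.

61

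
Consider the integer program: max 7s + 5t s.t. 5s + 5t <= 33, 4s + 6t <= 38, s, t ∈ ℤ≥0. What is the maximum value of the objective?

(s,t)=(6,0) is feasible, giving 42.
(s,t)=(5,1) is feasible, giving 40.
The best lattice point is (6,0), giving 42.

42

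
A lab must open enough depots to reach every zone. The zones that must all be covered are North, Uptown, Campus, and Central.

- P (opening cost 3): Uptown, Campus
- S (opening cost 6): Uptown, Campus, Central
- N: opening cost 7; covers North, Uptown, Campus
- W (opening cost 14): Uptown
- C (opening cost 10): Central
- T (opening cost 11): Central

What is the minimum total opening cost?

The greedy cost-per-new-zone heuristic would pick P, S, and N for 16, but a cheaper cover exists.
Choose S and N: together they cover North, Uptown, Campus, Central — every zone.
Total opening cost: 6 + 7 = 13.
No cover costs less than 13.

13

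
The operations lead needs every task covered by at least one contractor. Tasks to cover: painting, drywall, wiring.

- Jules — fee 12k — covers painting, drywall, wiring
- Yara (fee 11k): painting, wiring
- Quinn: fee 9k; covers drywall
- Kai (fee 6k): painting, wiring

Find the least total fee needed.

The greedy cost-per-new-task heuristic would pick Kai and Quinn for 15, but a cheaper cover exists.
Jules alone covers painting, drywall, wiring — every task.
Total fee: 12.
No cover costs less than 12.

12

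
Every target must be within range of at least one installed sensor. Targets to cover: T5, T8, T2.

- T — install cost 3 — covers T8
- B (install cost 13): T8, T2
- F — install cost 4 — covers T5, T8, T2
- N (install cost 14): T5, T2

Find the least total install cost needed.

F alone covers T5, T8, T2 — every target.
Total install cost: 4.

4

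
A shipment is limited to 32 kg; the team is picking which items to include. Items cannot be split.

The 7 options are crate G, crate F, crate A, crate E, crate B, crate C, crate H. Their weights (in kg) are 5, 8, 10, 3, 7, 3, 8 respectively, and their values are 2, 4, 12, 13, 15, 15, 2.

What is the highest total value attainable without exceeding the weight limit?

59

Allowing fractional choices, the relaxed optimum would be about 59.4, but items are indivisible.
crate F + crate A + crate E + crate B + crate C: weight 8 + 10 + 3 + 7 + 3 = 31 ≤ 32, value 4 + 12 + 13 + 15 + 15 = 59.
crate A + crate E + crate B + crate C + crate H: weight 10 + 3 + 7 + 3 + 8 = 31 ≤ 32, value 12 + 13 + 15 + 15 + 2 = 57.
crate G + crate A + crate E + crate B + crate C: weight 5 + 10 + 3 + 7 + 3 = 28 ≤ 32, value 2 + 12 + 13 + 15 + 15 = 57.
Best is crate F, crate A, crate E, crate B, and crate C with total value 59.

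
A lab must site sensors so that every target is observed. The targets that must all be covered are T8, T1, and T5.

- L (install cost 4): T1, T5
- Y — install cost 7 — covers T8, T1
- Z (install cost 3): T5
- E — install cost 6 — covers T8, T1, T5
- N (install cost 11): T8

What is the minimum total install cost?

The greedy cost-per-new-target heuristic would pick L and E for 10, but a cheaper cover exists.
E alone covers T8, T1, T5 — every target.
Total install cost: 6.
No cover costs less than 6.

6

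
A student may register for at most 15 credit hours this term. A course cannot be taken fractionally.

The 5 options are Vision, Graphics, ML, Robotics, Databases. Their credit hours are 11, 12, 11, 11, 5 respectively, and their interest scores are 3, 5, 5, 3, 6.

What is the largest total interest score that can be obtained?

Graphics: credit hours 12 ≤ 15, interest score 5.
Databases: credit hours 5 ≤ 15, interest score 6.
ML: credit hours 11 ≤ 15, interest score 5.
Best is Databases with total interest score 6.

6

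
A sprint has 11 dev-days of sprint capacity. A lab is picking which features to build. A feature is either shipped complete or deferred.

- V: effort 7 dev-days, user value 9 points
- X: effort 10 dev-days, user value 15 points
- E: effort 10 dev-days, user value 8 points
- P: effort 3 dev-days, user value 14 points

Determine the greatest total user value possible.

Take V and P: effort 7 + 3 = 10 ≤ 11, user value 9 + 14 = 23.
No other feasible combination does better.

23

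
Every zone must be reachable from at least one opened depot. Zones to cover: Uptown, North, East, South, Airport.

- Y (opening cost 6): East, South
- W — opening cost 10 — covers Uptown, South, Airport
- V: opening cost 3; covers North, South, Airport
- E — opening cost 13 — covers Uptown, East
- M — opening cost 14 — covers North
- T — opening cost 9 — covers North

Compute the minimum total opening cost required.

Choose V and E: together they cover Uptown, North, East, South, Airport — every zone.
Total opening cost: 3 + 13 = 16.

16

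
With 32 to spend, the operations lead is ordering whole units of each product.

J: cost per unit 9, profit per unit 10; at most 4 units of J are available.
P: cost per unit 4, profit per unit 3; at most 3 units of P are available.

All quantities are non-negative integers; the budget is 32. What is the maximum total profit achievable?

Take 3×J and 1×P: cost 31 ≤ 32, profit 3·10 + 1·3 = 33.
No other integer combination yields more.

33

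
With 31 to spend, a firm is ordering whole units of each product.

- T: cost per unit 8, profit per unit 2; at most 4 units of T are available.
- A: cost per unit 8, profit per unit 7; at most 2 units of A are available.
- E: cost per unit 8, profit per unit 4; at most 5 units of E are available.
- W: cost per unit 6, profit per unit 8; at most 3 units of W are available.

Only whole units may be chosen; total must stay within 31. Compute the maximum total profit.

Take 1×A and 3×W: cost 26 ≤ 31, profit 1·7 + 3·8 = 31.
W has the best ratio (8/6) and is taken to its limit of 3; remaining capacity is filled optimally with the others.

31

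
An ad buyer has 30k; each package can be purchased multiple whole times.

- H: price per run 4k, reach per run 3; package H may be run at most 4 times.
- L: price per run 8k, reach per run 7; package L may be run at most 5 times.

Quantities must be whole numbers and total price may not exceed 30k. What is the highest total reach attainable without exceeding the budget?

This is a bounded integer knapsack.
L has the best ratio (7/8); taking only L gives at most 3×7 = 21 (stopped by the price limit).
Mixing does better — 1×H and 3×L: price 28 ≤ 30, reach 1·3 + 3·7 = 24.

24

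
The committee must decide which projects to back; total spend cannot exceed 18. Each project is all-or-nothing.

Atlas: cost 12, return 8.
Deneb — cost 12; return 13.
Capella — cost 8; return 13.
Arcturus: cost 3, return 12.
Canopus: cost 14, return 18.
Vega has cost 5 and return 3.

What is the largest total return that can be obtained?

30

Allowing fractional choices, the relaxed optimum would be about 34.0, but projects are indivisible.
Arcturus + Canopus: cost 3 + 14 = 17 ≤ 18, return 12 + 18 = 30.
Capella + Arcturus + Vega: cost 8 + 3 + 5 = 16 ≤ 18, return 13 + 12 + 3 = 28.
Capella + Arcturus: cost 8 + 3 = 11 ≤ 18, return 13 + 12 = 25.
Best is Arcturus and Canopus with total return 30.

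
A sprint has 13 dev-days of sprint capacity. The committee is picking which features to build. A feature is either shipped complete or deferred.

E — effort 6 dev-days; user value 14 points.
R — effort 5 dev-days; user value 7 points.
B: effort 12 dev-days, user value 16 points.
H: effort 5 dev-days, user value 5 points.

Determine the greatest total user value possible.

21

Allowing fractional choices, the relaxed optimum would be about 23.7, but features are indivisible.
B: effort 12 ≤ 13, user value 16.
E + R: effort 6 + 5 = 11 ≤ 13, user value 14 + 7 = 21.
E + H: effort 6 + 5 = 11 ≤ 13, user value 14 + 5 = 19.
Best is E and R with total user value 21.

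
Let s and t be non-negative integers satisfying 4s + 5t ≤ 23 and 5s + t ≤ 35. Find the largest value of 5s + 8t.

34

(s,t)=(2,3): 4·2+5·3=23≤23, 5·2+1·3=13≤35, objective 34.
(s,t)=(0,4): 4·0+5·4=20≤23, 5·0+1·4=4≤35, objective 32.
(s,t)=(3,2): 4·3+5·2=22≤23, 5·3+1·2=17≤35, objective 31.
The best lattice point is (2,3), giving 34.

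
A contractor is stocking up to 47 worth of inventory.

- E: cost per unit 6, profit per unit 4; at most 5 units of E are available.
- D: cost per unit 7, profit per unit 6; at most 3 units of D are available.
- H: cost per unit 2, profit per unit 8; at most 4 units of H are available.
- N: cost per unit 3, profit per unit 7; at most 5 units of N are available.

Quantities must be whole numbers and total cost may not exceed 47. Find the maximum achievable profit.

85

H has the best ratio (8/2); taking only H gives at most 4×8 = 32 (stopped by the supply cap of 4).
Mixing does better — 3×D, 4×H, and 5×N: cost 44 ≤ 47, profit 3·6 + 4·8 + 5·7 = 85.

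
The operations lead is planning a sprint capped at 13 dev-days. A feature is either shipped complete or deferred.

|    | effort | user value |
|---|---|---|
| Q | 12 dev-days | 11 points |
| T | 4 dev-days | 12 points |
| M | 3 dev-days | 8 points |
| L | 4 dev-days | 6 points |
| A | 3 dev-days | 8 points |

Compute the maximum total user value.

Take T, M, and A: effort 4 + 3 + 3 = 10 ≤ 13, user value 12 + 8 + 8 = 28.
No other feasible combination does better.

28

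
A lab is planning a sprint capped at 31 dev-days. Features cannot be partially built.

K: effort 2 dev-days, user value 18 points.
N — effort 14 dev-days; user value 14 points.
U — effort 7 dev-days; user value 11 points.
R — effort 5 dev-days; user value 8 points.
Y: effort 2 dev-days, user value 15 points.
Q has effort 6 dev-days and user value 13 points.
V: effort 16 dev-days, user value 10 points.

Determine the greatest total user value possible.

71

Treat it as a binary knapsack problem.
Allowing fractional choices, the relaxed optimum would be about 74.0, but features are indivisible.
K + N + U + Y + Q: effort 2 + 14 + 7 + 2 + 6 = 31 ≤ 31, user value 18 + 14 + 11 + 15 + 13 = 71.
K + N + R + Y + Q: effort 2 + 14 + 5 + 2 + 6 = 29 ≤ 31, user value 18 + 14 + 8 + 15 + 13 = 68.
K + N + U + R + Y: effort 2 + 14 + 7 + 5 + 2 = 30 ≤ 31, user value 18 + 14 + 11 + 8 + 15 = 66.
Best is K, N, U, Y, and Q with total user value 71.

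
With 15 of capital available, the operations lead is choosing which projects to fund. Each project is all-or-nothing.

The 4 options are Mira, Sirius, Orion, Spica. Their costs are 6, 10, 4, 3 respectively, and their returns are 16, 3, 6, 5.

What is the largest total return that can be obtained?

Mira + Spica: cost 6 + 3 = 9 ≤ 15, return 16 + 5 = 21.
Mira + Orion + Spica: cost 6 + 4 + 3 = 13 ≤ 15, return 16 + 6 + 5 = 27.
Mira + Orion: cost 6 + 4 = 10 ≤ 15, return 16 + 6 = 22.
Best is Mira, Orion, and Spica with total return 27.

27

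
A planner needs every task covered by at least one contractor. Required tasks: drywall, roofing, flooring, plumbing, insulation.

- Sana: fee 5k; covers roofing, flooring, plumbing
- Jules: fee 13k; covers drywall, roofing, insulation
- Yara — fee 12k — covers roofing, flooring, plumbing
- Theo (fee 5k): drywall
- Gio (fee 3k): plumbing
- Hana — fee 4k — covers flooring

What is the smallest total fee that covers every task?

Choose Sana and Jules: together they cover drywall, roofing, flooring, plumbing, insulation — every task.
Total fee: 5 + 13 = 18.

18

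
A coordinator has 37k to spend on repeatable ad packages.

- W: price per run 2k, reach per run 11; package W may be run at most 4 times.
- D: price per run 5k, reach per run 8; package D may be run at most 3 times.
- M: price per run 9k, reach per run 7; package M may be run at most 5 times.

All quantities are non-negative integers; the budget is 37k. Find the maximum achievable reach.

75

W has the best ratio (11/2); taking only W gives at most 4×11 = 44 (stopped by the supply cap of 4).
Mixing does better — 4×W, 3×D, and 1×M: price 32 ≤ 37, reach 4·11 + 3·8 + 1·7 = 75.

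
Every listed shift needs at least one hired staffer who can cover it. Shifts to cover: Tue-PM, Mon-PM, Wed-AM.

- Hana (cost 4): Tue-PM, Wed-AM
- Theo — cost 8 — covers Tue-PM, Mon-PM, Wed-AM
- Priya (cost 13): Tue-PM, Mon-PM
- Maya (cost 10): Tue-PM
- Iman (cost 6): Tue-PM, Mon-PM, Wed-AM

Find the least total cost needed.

6

This is a weighted set-cover instance.
The greedy cost-per-new-shift heuristic would pick Hana and Iman for 10, but a cheaper cover exists.
Iman alone covers Tue-PM, Mon-PM, Wed-AM — every shift.
Total cost: 6.
No cover costs less than 6.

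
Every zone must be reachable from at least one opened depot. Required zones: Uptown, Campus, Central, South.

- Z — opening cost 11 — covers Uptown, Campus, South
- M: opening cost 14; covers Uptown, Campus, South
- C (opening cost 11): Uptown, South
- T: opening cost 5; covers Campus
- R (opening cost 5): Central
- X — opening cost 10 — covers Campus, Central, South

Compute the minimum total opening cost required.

16

The greedy cost-per-new-zone heuristic would pick X and Z for 21, but a cheaper cover exists.
Choose Z and R: together they cover Uptown, Campus, Central, South — every zone.
Total opening cost: 11 + 5 = 16.
No cover costs less than 16.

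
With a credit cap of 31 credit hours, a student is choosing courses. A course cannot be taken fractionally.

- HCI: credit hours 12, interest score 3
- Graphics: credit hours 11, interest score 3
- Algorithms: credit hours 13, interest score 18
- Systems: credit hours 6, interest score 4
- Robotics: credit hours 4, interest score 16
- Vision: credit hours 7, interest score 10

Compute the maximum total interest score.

This is an integer program with binary decision variables.
Allowing fractional choices, the relaxed optimum would be about 48.3, but courses are indivisible.
Algorithms + Systems + Robotics + Vision: credit hours 13 + 6 + 4 + 7 = 30 ≤ 31, interest score 18 + 4 + 16 + 10 = 48.
Algorithms + Robotics + Vision: credit hours 13 + 4 + 7 = 24 ≤ 31, interest score 18 + 16 + 10 = 44.
Algorithms + Systems + Robotics: credit hours 13 + 6 + 4 = 23 ≤ 31, interest score 18 + 4 + 16 = 38.
Best is Algorithms, Systems, Robotics, and Vision with total interest score 48.

48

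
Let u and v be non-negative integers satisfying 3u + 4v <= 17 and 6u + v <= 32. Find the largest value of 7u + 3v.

Relaxing integrality, the LP optimum is 37.86 at (u,v) = (5.29, 0.286), which is not an integer point.
(u,v)=(5,0): 3·5+4·0=15≤17, 6·5+1·0=30≤32, objective 35.
(u,v)=(4,1): 3·4+4·1=16≤17, 6·4+1·1=25≤32, objective 31.
No feasible integer point exceeds 35.

35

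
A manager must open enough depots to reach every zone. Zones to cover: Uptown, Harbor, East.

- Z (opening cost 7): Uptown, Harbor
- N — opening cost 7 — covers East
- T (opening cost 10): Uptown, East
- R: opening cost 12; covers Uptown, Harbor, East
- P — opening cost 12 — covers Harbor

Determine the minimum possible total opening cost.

The greedy cost-per-new-zone heuristic would pick Z and N for 14, but a cheaper cover exists.
R alone covers Uptown, Harbor, East — every zone.
Total opening cost: 12.
No cover costs less than 12.

12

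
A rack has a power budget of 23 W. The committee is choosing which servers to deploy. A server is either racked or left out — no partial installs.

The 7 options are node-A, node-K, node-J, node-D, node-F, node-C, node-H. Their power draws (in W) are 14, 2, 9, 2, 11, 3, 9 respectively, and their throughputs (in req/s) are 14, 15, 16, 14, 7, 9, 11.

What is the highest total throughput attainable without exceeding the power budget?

56

node-K + node-J + node-D + node-H: power draw 2 + 9 + 2 + 9 = 22 ≤ 23, throughput 15 + 16 + 14 + 11 = 56.
node-K + node-J + node-D + node-C: power draw 2 + 9 + 2 + 3 = 16 ≤ 23, throughput 15 + 16 + 14 + 9 = 54.
Best is node-K, node-J, node-D, and node-H with total throughput 56.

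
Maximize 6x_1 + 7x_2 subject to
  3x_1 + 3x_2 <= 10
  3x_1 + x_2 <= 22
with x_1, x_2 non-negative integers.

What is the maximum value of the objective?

(x_1,x_2)=(0,3): 3·0+3·3=9≤10, 3·0+1·3=3≤22, objective 21.
(x_1,x_2)=(1,2): 3·1+3·2=9≤10, 3·1+1·2=5≤22, objective 20.
The best lattice point is (0,3), giving 21.

21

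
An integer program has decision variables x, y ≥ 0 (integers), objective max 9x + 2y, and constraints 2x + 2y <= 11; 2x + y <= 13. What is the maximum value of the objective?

45

The continuous relaxation peaks at (5.5, 0) with value 49.50; rounding to a feasible lattice point costs some objective.
(x,y)=(5,0): 2·5+2·0=10≤11, 2·5+1·0=10≤13, objective 45.
(x,y)=(4,1): 2·4+2·1=10≤11, 2·4+1·1=9≤13, objective 38.
The best lattice point is (5,0), giving 45.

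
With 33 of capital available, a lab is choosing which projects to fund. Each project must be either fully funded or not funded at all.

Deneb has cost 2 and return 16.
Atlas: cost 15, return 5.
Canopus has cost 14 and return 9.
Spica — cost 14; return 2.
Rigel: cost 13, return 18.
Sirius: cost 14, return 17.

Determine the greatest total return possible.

Treat it as a binary knapsack problem.
Allowing fractional choices, the relaxed optimum would be about 53.6, but projects are indivisible.
Deneb + Canopus + Rigel: cost 2 + 14 + 13 = 29 ≤ 33, return 16 + 9 + 18 = 43.
Deneb + Rigel + Sirius: cost 2 + 13 + 14 = 29 ≤ 33, return 16 + 18 + 17 = 51.
Best is Deneb, Rigel, and Sirius with total return 51.

51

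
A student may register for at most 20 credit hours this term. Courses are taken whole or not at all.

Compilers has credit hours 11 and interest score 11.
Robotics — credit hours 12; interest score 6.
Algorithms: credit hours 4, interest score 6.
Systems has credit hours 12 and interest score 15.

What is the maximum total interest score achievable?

21

This is a 0-1 knapsack instance.
Allowing fractional choices, the relaxed optimum would be about 25.0, but courses are indivisible.
Compilers + Algorithms: credit hours 11 + 4 = 15 ≤ 20, interest score 11 + 6 = 17.
Systems: credit hours 12 ≤ 20, interest score 15.
Algorithms + Systems: credit hours 4 + 12 = 16 ≤ 20, interest score 6 + 15 = 21.
Best is Algorithms and Systems with total interest score 21.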